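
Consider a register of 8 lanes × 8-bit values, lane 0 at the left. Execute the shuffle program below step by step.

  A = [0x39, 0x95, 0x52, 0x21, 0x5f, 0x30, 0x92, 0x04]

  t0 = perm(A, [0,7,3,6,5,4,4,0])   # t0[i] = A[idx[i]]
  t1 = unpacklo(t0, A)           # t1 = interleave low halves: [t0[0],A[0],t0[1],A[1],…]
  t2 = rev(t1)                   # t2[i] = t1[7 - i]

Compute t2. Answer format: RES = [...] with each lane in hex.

RES = [0x21, 0x92, 0x52, 0x21, 0x95, 0x04, 0x39, 0x39]

  t0: 39 04 21 92 30 5f 5f 39
  t1: 39 39 04 95 21 52 92 21
  t2: 21 92 52 21 95 04 39 39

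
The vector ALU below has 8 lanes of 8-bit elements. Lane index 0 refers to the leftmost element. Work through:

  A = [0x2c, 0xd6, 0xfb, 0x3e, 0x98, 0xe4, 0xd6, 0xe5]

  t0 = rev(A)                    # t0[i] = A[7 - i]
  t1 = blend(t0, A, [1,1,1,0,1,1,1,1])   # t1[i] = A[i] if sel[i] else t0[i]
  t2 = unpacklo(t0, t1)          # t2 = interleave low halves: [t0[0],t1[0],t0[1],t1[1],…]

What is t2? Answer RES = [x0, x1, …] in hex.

t0 = [0xe5, 0xd6, 0xe4, 0x98, 0x3e, 0xfb, 0xd6, 0x2c]
t1 = [0x2c, 0xd6, 0xfb, 0x98, 0x98, 0xe4, 0xd6, 0xe5]
t2 = [0xe5, 0x2c, 0xd6, 0xd6, 0xe4, 0xfb, 0x98, 0x98]

RES = [ 0xe5  0x2c  0xd6  0xd6  0xe4  0xfb  0x98  0x98 ]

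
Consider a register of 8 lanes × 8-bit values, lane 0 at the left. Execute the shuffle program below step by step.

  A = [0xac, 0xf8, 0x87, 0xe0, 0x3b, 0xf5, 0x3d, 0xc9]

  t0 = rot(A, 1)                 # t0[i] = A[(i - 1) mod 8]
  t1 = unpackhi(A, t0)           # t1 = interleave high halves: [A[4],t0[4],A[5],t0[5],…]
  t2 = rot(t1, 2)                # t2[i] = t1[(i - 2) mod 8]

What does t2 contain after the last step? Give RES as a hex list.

t0 = [0xc9, 0xac, 0xf8, 0x87, 0xe0, 0x3b, 0xf5, 0x3d]
t1 = [0x3b, 0xe0, 0xf5, 0x3b, 0x3d, 0xf5, 0xc9, 0x3d]
t2 = [0xc9, 0x3d, 0x3b, 0xe0, 0xf5, 0x3b, 0x3d, 0xf5]

RES = [ 0xc9  0x3d  0x3b  0xe0  0xf5  0x3b  0x3d  0xf5 ]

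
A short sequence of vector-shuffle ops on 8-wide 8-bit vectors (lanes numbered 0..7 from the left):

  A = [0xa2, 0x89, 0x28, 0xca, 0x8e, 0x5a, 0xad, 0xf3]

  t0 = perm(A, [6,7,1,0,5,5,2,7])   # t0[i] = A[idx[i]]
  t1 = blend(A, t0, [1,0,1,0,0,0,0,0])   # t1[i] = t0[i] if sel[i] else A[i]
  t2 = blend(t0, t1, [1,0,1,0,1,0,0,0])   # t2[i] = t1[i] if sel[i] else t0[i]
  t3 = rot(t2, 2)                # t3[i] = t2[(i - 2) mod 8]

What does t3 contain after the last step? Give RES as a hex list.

RES = [0x28, 0xf3, 0xad, 0xf3, 0x89, 0xa2, 0x8e, 0x5a]

→ t0 |ad|f3|89|a2|5a|5a|28|f3|
→ t1 |ad|89|89|ca|8e|5a|ad|f3|
→ t2 |ad|f3|89|a2|8e|5a|28|f3|
→ t3 |28|f3|ad|f3|89|a2|8e|5a|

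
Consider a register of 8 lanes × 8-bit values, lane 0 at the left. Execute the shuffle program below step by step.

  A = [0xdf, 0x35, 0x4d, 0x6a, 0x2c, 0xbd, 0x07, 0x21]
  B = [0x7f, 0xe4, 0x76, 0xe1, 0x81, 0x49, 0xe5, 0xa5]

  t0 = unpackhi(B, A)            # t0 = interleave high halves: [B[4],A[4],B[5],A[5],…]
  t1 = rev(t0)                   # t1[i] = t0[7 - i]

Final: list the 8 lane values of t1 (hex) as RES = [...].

  t0: 81 2c 49 bd e5 07 a5 21
  t1: 21 a5 07 e5 bd 49 2c 81

RES = [0x21, 0xa5, 0x07, 0xe5, 0xbd, 0x49, 0x2c, 0x81]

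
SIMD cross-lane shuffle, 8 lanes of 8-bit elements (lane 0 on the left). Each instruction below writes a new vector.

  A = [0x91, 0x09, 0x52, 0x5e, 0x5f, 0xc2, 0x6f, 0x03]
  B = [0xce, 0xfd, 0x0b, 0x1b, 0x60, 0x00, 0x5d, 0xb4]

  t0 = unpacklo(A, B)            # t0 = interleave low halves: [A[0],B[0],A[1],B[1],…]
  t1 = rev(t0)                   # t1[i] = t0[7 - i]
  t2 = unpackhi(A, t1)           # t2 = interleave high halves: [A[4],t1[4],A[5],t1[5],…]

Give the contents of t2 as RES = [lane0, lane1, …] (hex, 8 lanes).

RES = [0x5f, 0xfd, 0xc2, 0x09, 0x6f, 0xce, 0x03, 0x91]

→ t0 |91|ce|09|fd|52|0b|5e|1b|
→ t1 |1b|5e|0b|52|fd|09|ce|91|
→ t2 |5f|fd|c2|09|6f|ce|03|91|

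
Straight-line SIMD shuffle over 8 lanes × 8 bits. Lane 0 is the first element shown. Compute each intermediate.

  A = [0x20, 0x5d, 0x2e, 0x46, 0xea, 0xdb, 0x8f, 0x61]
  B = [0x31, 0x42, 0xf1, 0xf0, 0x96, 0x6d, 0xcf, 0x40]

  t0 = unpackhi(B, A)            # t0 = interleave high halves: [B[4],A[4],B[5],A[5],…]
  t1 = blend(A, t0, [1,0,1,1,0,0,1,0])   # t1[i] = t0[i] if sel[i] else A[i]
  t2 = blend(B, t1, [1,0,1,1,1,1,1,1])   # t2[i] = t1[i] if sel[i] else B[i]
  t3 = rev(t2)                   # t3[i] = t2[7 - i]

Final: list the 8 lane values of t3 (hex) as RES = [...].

  t0: 96 ea 6d db cf 8f 40 61
  t1: 96 5d 6d db ea db 40 61
  t2: 96 42 6d db ea db 40 61
  t3: 61 40 db ea db 6d 42 96

RES = [0x61, 0x40, 0xdb, 0xea, 0xdb, 0x6d, 0x42, 0x96]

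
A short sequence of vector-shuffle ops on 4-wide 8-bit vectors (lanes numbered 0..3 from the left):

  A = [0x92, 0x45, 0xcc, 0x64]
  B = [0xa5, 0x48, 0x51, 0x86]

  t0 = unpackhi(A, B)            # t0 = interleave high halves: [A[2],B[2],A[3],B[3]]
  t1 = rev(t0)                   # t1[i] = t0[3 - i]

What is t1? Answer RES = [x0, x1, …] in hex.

t0 = [0xcc, 0x51, 0x64, 0x86]
t1 = [0x86, 0x64, 0x51, 0xcc]

RES = [ 0x86  0x64  0x51  0xcc ]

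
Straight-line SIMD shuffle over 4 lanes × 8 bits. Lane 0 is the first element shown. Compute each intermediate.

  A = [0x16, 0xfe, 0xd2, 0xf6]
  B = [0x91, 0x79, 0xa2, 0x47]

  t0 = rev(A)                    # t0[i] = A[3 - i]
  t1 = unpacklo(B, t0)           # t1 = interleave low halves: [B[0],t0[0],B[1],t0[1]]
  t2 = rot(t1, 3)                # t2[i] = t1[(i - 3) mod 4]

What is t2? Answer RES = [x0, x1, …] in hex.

RES = [ 0xf6  0x79  0xd2  0x91 ]

t0 = [0xf6, 0xd2, 0xfe, 0x16]
t1 = [0x91, 0xf6, 0x79, 0xd2]
t2 = [0xf6, 0x79, 0xd2, 0x91]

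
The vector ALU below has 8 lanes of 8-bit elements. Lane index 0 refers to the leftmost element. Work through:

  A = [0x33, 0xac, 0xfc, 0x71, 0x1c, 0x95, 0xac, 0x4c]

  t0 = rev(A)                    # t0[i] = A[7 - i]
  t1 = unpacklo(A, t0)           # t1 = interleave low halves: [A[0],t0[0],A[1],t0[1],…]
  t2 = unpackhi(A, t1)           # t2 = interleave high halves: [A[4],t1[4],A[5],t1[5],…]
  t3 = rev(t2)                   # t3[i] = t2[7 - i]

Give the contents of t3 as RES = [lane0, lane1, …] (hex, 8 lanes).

RES = [0x1c, 0x4c, 0x71, 0xac, 0x95, 0x95, 0xfc, 0x1c]

  t0: 4c ac 95 1c 71 fc ac 33
  t1: 33 4c ac ac fc 95 71 1c
  t2: 1c fc 95 95 ac 71 4c 1c
  t3: 1c 4c 71 ac 95 95 fc 1c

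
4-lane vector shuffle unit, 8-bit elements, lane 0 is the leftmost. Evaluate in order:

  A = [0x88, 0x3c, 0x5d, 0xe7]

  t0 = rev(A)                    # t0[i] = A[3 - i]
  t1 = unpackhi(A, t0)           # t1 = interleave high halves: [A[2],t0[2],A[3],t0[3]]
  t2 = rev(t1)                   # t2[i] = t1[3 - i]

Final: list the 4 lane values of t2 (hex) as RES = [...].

RES = [ 0x88  0xe7  0x3c  0x5d ]

t0 = [0xe7, 0x5d, 0x3c, 0x88]
t1 = [0x5d, 0x3c, 0xe7, 0x88]
t2 = [0x88, 0xe7, 0x3c, 0x5d]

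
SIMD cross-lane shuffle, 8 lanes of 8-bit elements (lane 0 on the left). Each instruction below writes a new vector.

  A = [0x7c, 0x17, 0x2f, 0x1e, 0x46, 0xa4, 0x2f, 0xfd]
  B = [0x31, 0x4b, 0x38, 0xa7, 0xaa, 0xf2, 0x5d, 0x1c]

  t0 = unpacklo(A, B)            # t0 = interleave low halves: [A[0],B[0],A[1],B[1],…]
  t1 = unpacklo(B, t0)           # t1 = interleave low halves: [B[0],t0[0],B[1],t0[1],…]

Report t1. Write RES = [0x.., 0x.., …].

t0 = [0x7c, 0x31, 0x17, 0x4b, 0x2f, 0x38, 0x1e, 0xa7]
t1 = [0x31, 0x7c, 0x4b, 0x31, 0x38, 0x17, 0xa7, 0x4b]

RES = [ 0x31  0x7c  0x4b  0x31  0x38  0x17  0xa7  0x4b ]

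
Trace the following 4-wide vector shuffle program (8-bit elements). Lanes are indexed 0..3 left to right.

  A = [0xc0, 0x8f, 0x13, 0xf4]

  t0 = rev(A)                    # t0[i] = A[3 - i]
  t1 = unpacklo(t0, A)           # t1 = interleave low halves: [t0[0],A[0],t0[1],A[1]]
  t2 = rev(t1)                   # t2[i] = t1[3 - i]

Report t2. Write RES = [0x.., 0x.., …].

RES = [ 0x8f  0x13  0xc0  0xf4 ]

→ t0 |f4|13|8f|c0|
→ t1 |f4|c0|13|8f|
→ t2 |8f|13|c0|f4|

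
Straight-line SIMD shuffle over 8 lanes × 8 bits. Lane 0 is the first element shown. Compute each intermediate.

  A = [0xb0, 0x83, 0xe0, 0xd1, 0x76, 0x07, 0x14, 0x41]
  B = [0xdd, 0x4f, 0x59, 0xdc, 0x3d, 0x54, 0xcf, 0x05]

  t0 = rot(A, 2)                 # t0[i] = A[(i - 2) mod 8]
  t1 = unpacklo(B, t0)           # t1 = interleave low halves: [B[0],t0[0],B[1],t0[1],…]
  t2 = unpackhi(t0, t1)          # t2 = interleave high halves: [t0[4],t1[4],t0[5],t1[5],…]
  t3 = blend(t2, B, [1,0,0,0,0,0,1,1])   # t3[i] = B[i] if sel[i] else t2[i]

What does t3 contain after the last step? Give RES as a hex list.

RES = [ 0xdd  0x59  0xd1  0xb0  0x76  0xdc  0xcf  0x05 ]

→ t0 |14|41|b0|83|e0|d1|76|07|
→ t1 |dd|14|4f|41|59|b0|dc|83|
→ t2 |e0|59|d1|b0|76|dc|07|83|
→ t3 |dd|59|d1|b0|76|dc|cf|05|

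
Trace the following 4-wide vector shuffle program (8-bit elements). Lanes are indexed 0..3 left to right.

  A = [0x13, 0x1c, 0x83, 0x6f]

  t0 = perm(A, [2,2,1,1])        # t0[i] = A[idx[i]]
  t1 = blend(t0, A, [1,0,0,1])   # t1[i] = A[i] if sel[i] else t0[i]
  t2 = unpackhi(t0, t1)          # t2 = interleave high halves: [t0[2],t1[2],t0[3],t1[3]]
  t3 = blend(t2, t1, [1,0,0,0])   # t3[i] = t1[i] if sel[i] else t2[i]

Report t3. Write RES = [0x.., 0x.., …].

RES = [ 0x13  0x1c  0x1c  0x6f ]

  t0: 83 83 1c 1c
  t1: 13 83 1c 6f
  t2: 1c 1c 1c 6f
  t3: 13 1c 1c 6f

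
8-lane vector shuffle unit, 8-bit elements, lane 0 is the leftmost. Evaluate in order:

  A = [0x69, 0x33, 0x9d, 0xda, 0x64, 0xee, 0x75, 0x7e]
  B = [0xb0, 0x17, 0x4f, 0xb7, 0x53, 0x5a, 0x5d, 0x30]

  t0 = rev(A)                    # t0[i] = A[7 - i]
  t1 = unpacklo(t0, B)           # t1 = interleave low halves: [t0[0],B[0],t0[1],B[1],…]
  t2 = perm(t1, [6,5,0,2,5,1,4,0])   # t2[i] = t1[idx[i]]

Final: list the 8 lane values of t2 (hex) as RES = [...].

RES = [ 0x64  0x4f  0x7e  0x75  0x4f  0xb0  0xee  0x7e ]

  t0: 7e 75 ee 64 da 9d 33 69
  t1: 7e b0 75 17 ee 4f 64 b7
  t2: 64 4f 7e 75 4f b0 ee 7e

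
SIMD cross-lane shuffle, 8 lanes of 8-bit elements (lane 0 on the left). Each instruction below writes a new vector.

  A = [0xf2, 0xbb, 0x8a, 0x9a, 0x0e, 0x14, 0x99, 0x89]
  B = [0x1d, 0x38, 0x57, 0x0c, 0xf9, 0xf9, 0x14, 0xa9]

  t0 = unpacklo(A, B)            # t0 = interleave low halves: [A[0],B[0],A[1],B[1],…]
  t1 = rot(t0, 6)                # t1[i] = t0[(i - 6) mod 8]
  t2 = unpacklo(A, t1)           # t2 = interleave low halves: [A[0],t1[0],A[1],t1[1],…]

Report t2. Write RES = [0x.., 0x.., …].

→ t0 |f2|1d|bb|38|8a|57|9a|0c|
→ t1 |bb|38|8a|57|9a|0c|f2|1d|
→ t2 |f2|bb|bb|38|8a|8a|9a|57|

RES = [0xf2, 0xbb, 0xbb, 0x38, 0x8a, 0x8a, 0x9a, 0x57]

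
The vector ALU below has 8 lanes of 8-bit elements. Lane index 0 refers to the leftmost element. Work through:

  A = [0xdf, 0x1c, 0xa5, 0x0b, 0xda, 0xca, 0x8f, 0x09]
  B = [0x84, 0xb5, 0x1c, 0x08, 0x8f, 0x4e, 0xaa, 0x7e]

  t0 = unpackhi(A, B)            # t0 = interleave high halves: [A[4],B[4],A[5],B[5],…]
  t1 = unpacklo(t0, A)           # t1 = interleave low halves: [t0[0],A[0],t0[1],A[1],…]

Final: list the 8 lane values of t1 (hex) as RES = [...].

RES = [0xda, 0xdf, 0x8f, 0x1c, 0xca, 0xa5, 0x4e, 0x0b]

t0 = [0xda, 0x8f, 0xca, 0x4e, 0x8f, 0xaa, 0x09, 0x7e]
t1 = [0xda, 0xdf, 0x8f, 0x1c, 0xca, 0xa5, 0x4e, 0x0b]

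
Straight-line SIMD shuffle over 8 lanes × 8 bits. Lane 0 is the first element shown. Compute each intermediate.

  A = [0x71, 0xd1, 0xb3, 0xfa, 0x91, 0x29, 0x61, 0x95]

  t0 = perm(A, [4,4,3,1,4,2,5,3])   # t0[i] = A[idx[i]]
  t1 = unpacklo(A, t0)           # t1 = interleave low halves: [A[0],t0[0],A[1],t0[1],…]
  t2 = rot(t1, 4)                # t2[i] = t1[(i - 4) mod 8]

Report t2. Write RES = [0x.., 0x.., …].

  t0: 91 91 fa d1 91 b3 29 fa
  t1: 71 91 d1 91 b3 fa fa d1
  t2: b3 fa fa d1 71 91 d1 91

RES = [ 0xb3  0xfa  0xfa  0xd1  0x71  0x91  0xd1  0x91 ]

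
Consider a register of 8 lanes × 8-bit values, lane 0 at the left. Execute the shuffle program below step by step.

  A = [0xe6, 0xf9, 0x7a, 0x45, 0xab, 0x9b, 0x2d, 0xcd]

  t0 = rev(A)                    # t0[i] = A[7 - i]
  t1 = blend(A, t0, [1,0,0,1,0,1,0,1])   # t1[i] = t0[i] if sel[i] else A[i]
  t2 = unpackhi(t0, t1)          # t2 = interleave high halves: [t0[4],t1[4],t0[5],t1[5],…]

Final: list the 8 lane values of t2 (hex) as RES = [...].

t0 = [0xcd, 0x2d, 0x9b, 0xab, 0x45, 0x7a, 0xf9, 0xe6]
t1 = [0xcd, 0xf9, 0x7a, 0xab, 0xab, 0x7a, 0x2d, 0xe6]
t2 = [0x45, 0xab, 0x7a, 0x7a, 0xf9, 0x2d, 0xe6, 0xe6]

RES = [0x45, 0xab, 0x7a, 0x7a, 0xf9, 0x2d, 0xe6, 0xe6]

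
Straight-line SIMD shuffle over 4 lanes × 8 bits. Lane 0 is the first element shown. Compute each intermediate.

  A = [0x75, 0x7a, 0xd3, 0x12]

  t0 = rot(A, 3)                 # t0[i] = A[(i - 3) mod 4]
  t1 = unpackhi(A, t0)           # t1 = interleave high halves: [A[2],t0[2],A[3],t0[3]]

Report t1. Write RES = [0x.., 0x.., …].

RES = [0xd3, 0x12, 0x12, 0x75]

→ t0 |7a|d3|12|75|
→ t1 |d3|12|12|75|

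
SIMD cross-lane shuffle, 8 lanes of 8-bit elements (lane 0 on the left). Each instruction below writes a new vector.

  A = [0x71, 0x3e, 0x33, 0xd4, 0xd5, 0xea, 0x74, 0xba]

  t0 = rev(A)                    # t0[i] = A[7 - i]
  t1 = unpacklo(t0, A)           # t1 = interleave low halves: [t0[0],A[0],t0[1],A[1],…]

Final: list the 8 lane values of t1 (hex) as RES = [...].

  t0: ba 74 ea d5 d4 33 3e 71
  t1: ba 71 74 3e ea 33 d5 d4

RES = [ 0xba  0x71  0x74  0x3e  0xea  0x33  0xd5  0xd4 ]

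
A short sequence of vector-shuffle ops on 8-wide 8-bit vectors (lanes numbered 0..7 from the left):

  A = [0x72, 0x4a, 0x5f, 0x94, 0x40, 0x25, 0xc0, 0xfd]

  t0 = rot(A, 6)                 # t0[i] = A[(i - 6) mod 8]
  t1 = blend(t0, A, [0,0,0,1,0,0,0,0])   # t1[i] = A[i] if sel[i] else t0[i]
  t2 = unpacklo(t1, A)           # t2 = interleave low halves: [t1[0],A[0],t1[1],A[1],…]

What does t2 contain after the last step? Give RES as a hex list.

t0 = [0x5f, 0x94, 0x40, 0x25, 0xc0, 0xfd, 0x72, 0x4a]
t1 = [0x5f, 0x94, 0x40, 0x94, 0xc0, 0xfd, 0x72, 0x4a]
t2 = [0x5f, 0x72, 0x94, 0x4a, 0x40, 0x5f, 0x94, 0x94]

RES = [0x5f, 0x72, 0x94, 0x4a, 0x40, 0x5f, 0x94, 0x94]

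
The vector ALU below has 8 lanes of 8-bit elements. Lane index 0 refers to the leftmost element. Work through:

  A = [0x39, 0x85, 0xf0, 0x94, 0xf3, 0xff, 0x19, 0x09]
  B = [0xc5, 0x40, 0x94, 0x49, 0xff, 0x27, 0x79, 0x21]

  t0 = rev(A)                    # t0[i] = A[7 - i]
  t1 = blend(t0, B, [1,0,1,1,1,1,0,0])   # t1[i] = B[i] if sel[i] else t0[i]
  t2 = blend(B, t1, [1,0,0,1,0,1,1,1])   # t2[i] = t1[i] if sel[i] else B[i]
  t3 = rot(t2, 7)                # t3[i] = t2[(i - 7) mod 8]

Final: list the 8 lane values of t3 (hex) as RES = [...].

→ t0 |09|19|ff|f3|94|f0|85|39|
→ t1 |c5|19|94|49|ff|27|85|39|
→ t2 |c5|40|94|49|ff|27|85|39|
→ t3 |40|94|49|ff|27|85|39|c5|

RES = [0x40, 0x94, 0x49, 0xff, 0x27, 0x85, 0x39, 0xc5]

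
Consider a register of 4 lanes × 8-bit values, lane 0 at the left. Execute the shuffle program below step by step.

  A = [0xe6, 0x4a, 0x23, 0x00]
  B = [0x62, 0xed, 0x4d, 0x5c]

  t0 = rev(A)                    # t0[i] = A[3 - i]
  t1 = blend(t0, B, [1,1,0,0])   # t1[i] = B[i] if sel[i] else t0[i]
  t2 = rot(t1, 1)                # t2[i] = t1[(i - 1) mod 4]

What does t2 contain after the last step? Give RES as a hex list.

  t0: 00 23 4a e6
  t1: 62 ed 4a e6
  t2: e6 62 ed 4a

RES = [ 0xe6  0x62  0xed  0x4a ]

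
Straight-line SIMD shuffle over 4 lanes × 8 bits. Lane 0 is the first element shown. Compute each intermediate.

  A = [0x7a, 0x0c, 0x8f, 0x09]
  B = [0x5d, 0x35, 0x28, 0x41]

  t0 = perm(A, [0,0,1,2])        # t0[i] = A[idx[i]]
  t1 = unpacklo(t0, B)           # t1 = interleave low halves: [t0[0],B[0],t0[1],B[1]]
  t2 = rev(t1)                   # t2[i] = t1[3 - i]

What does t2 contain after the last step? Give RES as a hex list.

RES = [ 0x35  0x7a  0x5d  0x7a ]

  t0: 7a 7a 0c 8f
  t1: 7a 5d 7a 35
  t2: 35 7a 5d 7a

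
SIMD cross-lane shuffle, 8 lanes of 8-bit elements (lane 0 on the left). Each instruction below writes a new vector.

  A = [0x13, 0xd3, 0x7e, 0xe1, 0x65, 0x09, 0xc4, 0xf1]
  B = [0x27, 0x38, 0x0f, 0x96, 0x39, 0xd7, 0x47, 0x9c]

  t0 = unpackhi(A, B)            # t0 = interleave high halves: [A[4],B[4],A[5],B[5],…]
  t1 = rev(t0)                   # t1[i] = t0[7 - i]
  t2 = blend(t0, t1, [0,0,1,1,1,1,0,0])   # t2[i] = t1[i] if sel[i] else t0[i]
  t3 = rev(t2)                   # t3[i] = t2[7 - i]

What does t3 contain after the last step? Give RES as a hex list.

  t0: 65 39 09 d7 c4 47 f1 9c
  t1: 9c f1 47 c4 d7 09 39 65
  t2: 65 39 47 c4 d7 09 f1 9c
  t3: 9c f1 09 d7 c4 47 39 65

RES = [ 0x9c  0xf1  0x09  0xd7  0xc4  0x47  0x39  0x65 ]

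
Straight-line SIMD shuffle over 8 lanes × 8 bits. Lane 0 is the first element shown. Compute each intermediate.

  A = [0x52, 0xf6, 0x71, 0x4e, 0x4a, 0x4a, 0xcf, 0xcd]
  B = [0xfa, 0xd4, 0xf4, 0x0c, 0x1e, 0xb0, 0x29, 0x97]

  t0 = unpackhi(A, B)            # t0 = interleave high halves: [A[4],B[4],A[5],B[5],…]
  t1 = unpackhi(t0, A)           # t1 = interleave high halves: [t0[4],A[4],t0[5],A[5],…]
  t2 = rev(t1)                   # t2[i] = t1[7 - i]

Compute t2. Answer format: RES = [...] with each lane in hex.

→ t0 |4a|1e|4a|b0|cf|29|cd|97|
→ t1 |cf|4a|29|4a|cd|cf|97|cd|
→ t2 |cd|97|cf|cd|4a|29|4a|cf|

RES = [ 0xcd  0x97  0xcf  0xcd  0x4a  0x29  0x4a  0xcf ]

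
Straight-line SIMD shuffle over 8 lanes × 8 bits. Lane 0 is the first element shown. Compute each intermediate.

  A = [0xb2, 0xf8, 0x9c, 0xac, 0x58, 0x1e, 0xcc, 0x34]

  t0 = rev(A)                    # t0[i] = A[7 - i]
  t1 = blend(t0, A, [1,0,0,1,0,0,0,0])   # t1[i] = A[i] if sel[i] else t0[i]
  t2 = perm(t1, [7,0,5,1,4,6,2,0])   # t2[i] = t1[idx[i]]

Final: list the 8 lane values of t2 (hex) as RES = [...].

t0 = [0x34, 0xcc, 0x1e, 0x58, 0xac, 0x9c, 0xf8, 0xb2]
t1 = [0xb2, 0xcc, 0x1e, 0xac, 0xac, 0x9c, 0xf8, 0xb2]
t2 = [0xb2, 0xb2, 0x9c, 0xcc, 0xac, 0xf8, 0x1e, 0xb2]

RES = [0xb2, 0xb2, 0x9c, 0xcc, 0xac, 0xf8, 0x1e, 0xb2]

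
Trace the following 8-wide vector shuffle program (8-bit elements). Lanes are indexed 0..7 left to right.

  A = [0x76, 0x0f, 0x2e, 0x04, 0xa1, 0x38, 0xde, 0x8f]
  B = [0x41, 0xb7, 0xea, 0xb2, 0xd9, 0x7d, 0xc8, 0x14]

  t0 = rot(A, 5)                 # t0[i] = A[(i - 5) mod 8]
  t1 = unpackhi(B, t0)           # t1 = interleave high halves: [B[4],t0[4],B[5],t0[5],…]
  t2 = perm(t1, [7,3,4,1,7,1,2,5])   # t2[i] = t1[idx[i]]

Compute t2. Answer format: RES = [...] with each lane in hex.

RES = [0x2e, 0x76, 0xc8, 0x8f, 0x2e, 0x8f, 0x7d, 0x0f]

  t0: 04 a1 38 de 8f 76 0f 2e
  t1: d9 8f 7d 76 c8 0f 14 2e
  t2: 2e 76 c8 8f 2e 8f 7d 0f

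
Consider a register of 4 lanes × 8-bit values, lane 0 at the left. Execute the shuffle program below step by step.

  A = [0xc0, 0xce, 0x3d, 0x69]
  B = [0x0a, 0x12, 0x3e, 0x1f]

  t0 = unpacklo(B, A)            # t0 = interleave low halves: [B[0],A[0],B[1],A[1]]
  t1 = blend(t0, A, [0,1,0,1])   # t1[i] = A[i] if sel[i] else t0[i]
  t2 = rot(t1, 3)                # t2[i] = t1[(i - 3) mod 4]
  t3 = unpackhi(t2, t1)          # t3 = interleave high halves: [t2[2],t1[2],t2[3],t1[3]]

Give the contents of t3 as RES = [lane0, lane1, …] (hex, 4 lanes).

t0 = [0x0a, 0xc0, 0x12, 0xce]
t1 = [0x0a, 0xce, 0x12, 0x69]
t2 = [0xce, 0x12, 0x69, 0x0a]
t3 = [0x69, 0x12, 0x0a, 0x69]

RES = [0x69, 0x12, 0x0a, 0x69]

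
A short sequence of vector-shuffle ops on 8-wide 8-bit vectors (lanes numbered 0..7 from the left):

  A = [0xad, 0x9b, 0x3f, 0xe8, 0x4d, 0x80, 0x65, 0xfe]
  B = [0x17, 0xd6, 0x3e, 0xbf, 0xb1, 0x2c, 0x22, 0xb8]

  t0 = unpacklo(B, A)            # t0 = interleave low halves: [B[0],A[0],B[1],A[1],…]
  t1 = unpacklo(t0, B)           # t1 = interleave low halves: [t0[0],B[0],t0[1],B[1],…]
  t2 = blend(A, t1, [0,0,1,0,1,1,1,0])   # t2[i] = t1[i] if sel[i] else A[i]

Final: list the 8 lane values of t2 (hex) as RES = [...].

RES = [0xad, 0x9b, 0xad, 0xe8, 0xd6, 0x3e, 0x9b, 0xfe]

→ t0 |17|ad|d6|9b|3e|3f|bf|e8|
→ t1 |17|17|ad|d6|d6|3e|9b|bf|
→ t2 |ad|9b|ad|e8|d6|3e|9b|fe|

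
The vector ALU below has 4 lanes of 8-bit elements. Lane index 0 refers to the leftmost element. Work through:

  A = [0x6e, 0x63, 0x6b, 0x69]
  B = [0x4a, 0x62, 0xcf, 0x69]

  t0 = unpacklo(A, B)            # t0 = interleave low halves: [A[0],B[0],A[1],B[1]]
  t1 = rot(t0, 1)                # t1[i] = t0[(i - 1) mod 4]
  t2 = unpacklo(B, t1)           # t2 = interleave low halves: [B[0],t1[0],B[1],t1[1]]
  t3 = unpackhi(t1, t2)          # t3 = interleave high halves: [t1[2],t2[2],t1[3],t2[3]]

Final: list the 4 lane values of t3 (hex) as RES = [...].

RES = [ 0x4a  0x62  0x63  0x6e ]

→ t0 |6e|4a|63|62|
→ t1 |62|6e|4a|63|
→ t2 |4a|62|62|6e|
→ t3 |4a|62|63|6e|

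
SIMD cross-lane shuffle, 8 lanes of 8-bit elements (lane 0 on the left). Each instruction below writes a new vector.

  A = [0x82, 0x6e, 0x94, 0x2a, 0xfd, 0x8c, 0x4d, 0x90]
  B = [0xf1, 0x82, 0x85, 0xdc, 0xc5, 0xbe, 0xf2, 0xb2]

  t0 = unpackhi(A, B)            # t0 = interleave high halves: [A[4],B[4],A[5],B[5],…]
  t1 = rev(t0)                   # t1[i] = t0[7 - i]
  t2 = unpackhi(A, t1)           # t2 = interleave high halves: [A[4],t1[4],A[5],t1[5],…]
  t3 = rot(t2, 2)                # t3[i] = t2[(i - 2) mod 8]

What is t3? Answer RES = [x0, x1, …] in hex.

→ t0 |fd|c5|8c|be|4d|f2|90|b2|
→ t1 |b2|90|f2|4d|be|8c|c5|fd|
→ t2 |fd|be|8c|8c|4d|c5|90|fd|
→ t3 |90|fd|fd|be|8c|8c|4d|c5|

RES = [0x90, 0xfd, 0xfd, 0xbe, 0x8c, 0x8c, 0x4d, 0xc5]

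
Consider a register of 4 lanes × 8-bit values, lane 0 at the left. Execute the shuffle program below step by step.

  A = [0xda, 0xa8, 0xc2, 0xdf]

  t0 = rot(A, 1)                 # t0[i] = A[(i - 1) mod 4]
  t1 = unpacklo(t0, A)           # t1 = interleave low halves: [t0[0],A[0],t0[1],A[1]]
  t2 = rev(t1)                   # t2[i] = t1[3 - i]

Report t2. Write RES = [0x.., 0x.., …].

RES = [ 0xa8  0xda  0xda  0xdf ]

  t0: df da a8 c2
  t1: df da da a8
  t2: a8 da da df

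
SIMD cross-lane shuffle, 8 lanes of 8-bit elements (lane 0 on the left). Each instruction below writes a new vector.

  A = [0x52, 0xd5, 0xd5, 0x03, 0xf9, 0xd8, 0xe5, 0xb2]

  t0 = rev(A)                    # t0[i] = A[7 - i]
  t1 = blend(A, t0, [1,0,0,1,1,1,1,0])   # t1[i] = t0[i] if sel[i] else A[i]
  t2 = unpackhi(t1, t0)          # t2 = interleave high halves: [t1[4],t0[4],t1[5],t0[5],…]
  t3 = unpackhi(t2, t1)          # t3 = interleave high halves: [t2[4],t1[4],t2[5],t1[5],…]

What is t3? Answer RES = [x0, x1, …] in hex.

RES = [ 0xd5  0x03  0xd5  0xd5  0xb2  0xd5  0x52  0xb2 ]

t0 = [0xb2, 0xe5, 0xd8, 0xf9, 0x03, 0xd5, 0xd5, 0x52]
t1 = [0xb2, 0xd5, 0xd5, 0xf9, 0x03, 0xd5, 0xd5, 0xb2]
t2 = [0x03, 0x03, 0xd5, 0xd5, 0xd5, 0xd5, 0xb2, 0x52]
t3 = [0xd5, 0x03, 0xd5, 0xd5, 0xb2, 0xd5, 0x52, 0xb2]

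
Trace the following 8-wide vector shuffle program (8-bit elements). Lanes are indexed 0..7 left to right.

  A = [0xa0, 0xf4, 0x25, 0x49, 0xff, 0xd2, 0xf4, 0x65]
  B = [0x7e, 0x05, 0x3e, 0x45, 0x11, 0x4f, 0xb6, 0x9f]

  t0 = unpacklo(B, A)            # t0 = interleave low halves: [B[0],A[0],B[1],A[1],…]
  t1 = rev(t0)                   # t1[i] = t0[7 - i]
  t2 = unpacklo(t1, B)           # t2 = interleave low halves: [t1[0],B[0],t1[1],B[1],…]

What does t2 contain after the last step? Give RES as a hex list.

RES = [ 0x49  0x7e  0x45  0x05  0x25  0x3e  0x3e  0x45 ]

→ t0 |7e|a0|05|f4|3e|25|45|49|
→ t1 |49|45|25|3e|f4|05|a0|7e|
→ t2 |49|7e|45|05|25|3e|3e|45|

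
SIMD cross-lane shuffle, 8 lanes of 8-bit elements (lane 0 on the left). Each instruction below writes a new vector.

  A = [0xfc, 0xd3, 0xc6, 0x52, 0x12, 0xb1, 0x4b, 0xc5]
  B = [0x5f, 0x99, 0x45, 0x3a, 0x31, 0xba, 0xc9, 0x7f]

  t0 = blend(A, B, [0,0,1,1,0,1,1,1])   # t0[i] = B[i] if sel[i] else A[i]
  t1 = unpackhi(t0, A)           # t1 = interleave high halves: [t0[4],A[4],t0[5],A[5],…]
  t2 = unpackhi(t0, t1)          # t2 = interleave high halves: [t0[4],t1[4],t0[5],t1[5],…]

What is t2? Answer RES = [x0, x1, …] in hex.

  t0: fc d3 45 3a 12 ba c9 7f
  t1: 12 12 ba b1 c9 4b 7f c5
  t2: 12 c9 ba 4b c9 7f 7f c5

RES = [ 0x12  0xc9  0xba  0x4b  0xc9  0x7f  0x7f  0xc5 ]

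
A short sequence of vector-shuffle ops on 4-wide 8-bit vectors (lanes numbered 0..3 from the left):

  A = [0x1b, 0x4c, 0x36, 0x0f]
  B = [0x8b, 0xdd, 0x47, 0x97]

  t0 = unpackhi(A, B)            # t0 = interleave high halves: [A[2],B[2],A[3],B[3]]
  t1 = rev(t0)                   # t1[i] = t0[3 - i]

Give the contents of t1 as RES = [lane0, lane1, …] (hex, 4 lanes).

→ t0 |36|47|0f|97|
→ t1 |97|0f|47|36|

RES = [ 0x97  0x0f  0x47  0x36 ]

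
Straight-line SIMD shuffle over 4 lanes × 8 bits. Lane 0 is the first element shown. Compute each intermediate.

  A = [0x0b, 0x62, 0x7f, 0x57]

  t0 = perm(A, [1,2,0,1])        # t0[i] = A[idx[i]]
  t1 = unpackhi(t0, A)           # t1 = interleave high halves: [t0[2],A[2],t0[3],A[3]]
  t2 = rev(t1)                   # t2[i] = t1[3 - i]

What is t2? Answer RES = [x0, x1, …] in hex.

RES = [ 0x57  0x62  0x7f  0x0b ]

  t0: 62 7f 0b 62
  t1: 0b 7f 62 57
  t2: 57 62 7f 0b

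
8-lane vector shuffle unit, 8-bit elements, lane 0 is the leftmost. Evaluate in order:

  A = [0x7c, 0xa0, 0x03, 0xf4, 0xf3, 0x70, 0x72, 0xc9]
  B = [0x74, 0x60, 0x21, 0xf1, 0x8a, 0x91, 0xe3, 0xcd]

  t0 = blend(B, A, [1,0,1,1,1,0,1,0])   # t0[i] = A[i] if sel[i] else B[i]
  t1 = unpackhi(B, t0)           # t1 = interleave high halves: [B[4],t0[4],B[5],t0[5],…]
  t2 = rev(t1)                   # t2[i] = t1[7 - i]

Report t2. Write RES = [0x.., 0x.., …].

t0 = [0x7c, 0x60, 0x03, 0xf4, 0xf3, 0x91, 0x72, 0xcd]
t1 = [0x8a, 0xf3, 0x91, 0x91, 0xe3, 0x72, 0xcd, 0xcd]
t2 = [0xcd, 0xcd, 0x72, 0xe3, 0x91, 0x91, 0xf3, 0x8a]

RES = [ 0xcd  0xcd  0x72  0xe3  0x91  0x91  0xf3  0x8a ]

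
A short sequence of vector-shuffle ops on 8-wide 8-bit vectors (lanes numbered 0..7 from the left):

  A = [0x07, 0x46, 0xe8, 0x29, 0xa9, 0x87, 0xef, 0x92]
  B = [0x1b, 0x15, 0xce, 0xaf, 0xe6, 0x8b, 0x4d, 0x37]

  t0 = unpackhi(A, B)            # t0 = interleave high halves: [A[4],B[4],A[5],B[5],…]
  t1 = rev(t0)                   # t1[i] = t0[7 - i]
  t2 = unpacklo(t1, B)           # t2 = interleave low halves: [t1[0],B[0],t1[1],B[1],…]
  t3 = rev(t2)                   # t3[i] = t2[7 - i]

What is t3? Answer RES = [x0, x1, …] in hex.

  t0: a9 e6 87 8b ef 4d 92 37
  t1: 37 92 4d ef 8b 87 e6 a9
  t2: 37 1b 92 15 4d ce ef af
  t3: af ef ce 4d 15 92 1b 37

RES = [ 0xaf  0xef  0xce  0x4d  0x15  0x92  0x1b  0x37 ]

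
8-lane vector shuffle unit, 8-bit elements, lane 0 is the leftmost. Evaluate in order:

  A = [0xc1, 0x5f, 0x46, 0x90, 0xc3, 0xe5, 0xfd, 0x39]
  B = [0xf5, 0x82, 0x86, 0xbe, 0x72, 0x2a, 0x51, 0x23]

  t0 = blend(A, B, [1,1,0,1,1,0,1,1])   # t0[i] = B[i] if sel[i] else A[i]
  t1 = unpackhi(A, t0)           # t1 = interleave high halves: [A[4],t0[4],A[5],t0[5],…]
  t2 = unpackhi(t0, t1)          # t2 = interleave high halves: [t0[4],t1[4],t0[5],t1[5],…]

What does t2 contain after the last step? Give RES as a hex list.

RES = [ 0x72  0xfd  0xe5  0x51  0x51  0x39  0x23  0x23 ]

→ t0 |f5|82|46|be|72|e5|51|23|
→ t1 |c3|72|e5|e5|fd|51|39|23|
→ t2 |72|fd|e5|51|51|39|23|23|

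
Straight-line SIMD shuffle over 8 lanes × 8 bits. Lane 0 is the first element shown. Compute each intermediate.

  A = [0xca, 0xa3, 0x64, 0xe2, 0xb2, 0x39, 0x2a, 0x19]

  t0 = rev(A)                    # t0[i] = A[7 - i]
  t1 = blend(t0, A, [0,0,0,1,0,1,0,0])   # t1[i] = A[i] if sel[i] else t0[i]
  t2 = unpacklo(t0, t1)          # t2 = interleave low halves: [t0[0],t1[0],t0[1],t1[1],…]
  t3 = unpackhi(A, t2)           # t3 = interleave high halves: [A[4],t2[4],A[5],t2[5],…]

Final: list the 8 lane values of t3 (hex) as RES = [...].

RES = [0xb2, 0x39, 0x39, 0x39, 0x2a, 0xb2, 0x19, 0xe2]

t0 = [0x19, 0x2a, 0x39, 0xb2, 0xe2, 0x64, 0xa3, 0xca]
t1 = [0x19, 0x2a, 0x39, 0xe2, 0xe2, 0x39, 0xa3, 0xca]
t2 = [0x19, 0x19, 0x2a, 0x2a, 0x39, 0x39, 0xb2, 0xe2]
t3 = [0xb2, 0x39, 0x39, 0x39, 0x2a, 0xb2, 0x19, 0xe2]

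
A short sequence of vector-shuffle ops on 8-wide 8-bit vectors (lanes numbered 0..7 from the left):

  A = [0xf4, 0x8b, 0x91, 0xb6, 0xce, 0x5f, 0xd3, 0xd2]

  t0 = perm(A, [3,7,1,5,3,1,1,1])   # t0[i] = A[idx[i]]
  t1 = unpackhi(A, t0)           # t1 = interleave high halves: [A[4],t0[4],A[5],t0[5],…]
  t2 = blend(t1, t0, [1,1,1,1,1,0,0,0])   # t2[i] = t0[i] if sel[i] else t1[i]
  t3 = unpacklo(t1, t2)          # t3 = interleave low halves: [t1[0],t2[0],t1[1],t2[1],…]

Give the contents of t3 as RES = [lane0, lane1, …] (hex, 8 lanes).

  t0: b6 d2 8b 5f b6 8b 8b 8b
  t1: ce b6 5f 8b d3 8b d2 8b
  t2: b6 d2 8b 5f b6 8b d2 8b
  t3: ce b6 b6 d2 5f 8b 8b 5f

RES = [0xce, 0xb6, 0xb6, 0xd2, 0x5f, 0x8b, 0x8b, 0x5f]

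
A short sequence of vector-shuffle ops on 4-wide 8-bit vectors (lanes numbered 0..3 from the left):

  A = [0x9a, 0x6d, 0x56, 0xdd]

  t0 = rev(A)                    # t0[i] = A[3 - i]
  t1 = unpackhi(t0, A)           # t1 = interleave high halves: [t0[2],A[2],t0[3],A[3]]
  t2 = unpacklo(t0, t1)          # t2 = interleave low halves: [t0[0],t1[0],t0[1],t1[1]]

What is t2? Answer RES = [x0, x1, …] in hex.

  t0: dd 56 6d 9a
  t1: 6d 56 9a dd
  t2: dd 6d 56 56

RES = [0xdd, 0x6d, 0x56, 0x56]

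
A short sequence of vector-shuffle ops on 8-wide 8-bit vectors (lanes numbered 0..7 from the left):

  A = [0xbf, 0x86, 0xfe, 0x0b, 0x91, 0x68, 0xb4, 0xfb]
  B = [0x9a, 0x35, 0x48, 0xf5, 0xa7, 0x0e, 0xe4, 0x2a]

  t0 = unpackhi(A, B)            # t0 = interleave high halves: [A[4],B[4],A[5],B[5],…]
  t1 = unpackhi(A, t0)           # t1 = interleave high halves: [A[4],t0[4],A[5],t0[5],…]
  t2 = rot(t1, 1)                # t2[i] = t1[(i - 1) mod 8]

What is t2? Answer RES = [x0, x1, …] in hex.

→ t0 |91|a7|68|0e|b4|e4|fb|2a|
→ t1 |91|b4|68|e4|b4|fb|fb|2a|
→ t2 |2a|91|b4|68|e4|b4|fb|fb|

RES = [0x2a, 0x91, 0xb4, 0x68, 0xe4, 0xb4, 0xfb, 0xfb]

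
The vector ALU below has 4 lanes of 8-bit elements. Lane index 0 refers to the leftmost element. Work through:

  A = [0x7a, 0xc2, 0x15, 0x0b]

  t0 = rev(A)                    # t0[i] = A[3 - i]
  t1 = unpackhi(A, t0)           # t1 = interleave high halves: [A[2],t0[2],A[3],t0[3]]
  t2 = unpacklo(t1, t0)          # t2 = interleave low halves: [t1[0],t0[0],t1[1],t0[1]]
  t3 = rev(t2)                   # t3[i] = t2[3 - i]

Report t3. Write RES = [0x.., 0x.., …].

→ t0 |0b|15|c2|7a|
→ t1 |15|c2|0b|7a|
→ t2 |15|0b|c2|15|
→ t3 |15|c2|0b|15|

RES = [0x15, 0xc2, 0x0b, 0x15]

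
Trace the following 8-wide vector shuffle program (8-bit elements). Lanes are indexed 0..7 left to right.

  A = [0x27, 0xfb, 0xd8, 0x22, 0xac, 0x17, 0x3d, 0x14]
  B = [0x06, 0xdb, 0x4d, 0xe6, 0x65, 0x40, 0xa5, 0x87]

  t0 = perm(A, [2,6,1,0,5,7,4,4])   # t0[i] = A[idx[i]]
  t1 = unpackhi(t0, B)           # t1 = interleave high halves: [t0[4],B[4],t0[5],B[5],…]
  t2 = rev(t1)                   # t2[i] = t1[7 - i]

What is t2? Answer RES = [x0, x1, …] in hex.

t0 = [0xd8, 0x3d, 0xfb, 0x27, 0x17, 0x14, 0xac, 0xac]
t1 = [0x17, 0x65, 0x14, 0x40, 0xac, 0xa5, 0xac, 0x87]
t2 = [0x87, 0xac, 0xa5, 0xac, 0x40, 0x14, 0x65, 0x17]

RES = [ 0x87  0xac  0xa5  0xac  0x40  0x14  0x65  0x17 ]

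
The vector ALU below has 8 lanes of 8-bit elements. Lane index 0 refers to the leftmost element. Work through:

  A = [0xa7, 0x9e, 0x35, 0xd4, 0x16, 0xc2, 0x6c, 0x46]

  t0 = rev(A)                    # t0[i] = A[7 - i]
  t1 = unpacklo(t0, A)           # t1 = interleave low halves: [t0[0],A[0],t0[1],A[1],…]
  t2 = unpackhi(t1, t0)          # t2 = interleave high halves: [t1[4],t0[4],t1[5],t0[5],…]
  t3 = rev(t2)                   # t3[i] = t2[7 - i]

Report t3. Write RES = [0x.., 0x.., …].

→ t0 |46|6c|c2|16|d4|35|9e|a7|
→ t1 |46|a7|6c|9e|c2|35|16|d4|
→ t2 |c2|d4|35|35|16|9e|d4|a7|
→ t3 |a7|d4|9e|16|35|35|d4|c2|

RES = [0xa7, 0xd4, 0x9e, 0x16, 0x35, 0x35, 0xd4, 0xc2]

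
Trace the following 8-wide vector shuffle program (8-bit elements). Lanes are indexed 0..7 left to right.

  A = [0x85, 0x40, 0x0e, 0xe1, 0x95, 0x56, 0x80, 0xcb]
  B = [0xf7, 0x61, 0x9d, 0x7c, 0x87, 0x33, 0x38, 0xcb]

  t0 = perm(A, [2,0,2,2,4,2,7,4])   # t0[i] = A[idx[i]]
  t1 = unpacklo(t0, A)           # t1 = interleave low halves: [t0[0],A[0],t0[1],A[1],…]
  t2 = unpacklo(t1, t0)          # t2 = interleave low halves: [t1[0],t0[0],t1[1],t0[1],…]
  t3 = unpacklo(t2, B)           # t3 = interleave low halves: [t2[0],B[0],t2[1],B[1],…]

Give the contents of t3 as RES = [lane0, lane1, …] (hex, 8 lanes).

RES = [ 0x0e  0xf7  0x0e  0x61  0x85  0x9d  0x85  0x7c ]

→ t0 |0e|85|0e|0e|95|0e|cb|95|
→ t1 |0e|85|85|40|0e|0e|0e|e1|
→ t2 |0e|0e|85|85|85|0e|40|0e|
→ t3 |0e|f7|0e|61|85|9d|85|7c|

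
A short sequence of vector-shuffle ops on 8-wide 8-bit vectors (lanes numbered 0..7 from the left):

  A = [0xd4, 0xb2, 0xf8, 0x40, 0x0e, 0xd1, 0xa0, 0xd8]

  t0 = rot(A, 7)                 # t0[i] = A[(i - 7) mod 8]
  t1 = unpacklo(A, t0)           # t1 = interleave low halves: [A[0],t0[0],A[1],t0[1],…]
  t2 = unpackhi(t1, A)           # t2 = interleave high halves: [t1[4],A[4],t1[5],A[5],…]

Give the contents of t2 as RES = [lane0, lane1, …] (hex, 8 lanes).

RES = [0xf8, 0x0e, 0x40, 0xd1, 0x40, 0xa0, 0x0e, 0xd8]

  t0: b2 f8 40 0e d1 a0 d8 d4
  t1: d4 b2 b2 f8 f8 40 40 0e
  t2: f8 0e 40 d1 40 a0 0e d8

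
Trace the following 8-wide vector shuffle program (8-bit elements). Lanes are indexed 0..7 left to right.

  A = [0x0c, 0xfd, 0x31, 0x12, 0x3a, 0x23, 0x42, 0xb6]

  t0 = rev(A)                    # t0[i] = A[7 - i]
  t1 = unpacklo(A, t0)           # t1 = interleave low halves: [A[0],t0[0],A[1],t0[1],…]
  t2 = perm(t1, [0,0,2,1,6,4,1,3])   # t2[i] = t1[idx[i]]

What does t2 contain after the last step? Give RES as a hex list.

→ t0 |b6|42|23|3a|12|31|fd|0c|
→ t1 |0c|b6|fd|42|31|23|12|3a|
→ t2 |0c|0c|fd|b6|12|31|b6|42|

RES = [ 0x0c  0x0c  0xfd  0xb6  0x12  0x31  0xb6  0x42 ]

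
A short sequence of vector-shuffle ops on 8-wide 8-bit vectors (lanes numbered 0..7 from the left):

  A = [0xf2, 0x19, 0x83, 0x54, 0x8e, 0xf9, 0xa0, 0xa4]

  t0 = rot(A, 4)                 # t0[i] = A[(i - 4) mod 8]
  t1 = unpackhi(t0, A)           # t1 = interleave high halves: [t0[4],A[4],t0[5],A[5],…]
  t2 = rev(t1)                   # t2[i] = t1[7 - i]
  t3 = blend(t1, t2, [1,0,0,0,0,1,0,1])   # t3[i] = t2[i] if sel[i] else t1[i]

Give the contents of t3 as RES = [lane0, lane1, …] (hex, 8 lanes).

t0 = [0x8e, 0xf9, 0xa0, 0xa4, 0xf2, 0x19, 0x83, 0x54]
t1 = [0xf2, 0x8e, 0x19, 0xf9, 0x83, 0xa0, 0x54, 0xa4]
t2 = [0xa4, 0x54, 0xa0, 0x83, 0xf9, 0x19, 0x8e, 0xf2]
t3 = [0xa4, 0x8e, 0x19, 0xf9, 0x83, 0x19, 0x54, 0xf2]

RES = [0xa4, 0x8e, 0x19, 0xf9, 0x83, 0x19, 0x54, 0xf2]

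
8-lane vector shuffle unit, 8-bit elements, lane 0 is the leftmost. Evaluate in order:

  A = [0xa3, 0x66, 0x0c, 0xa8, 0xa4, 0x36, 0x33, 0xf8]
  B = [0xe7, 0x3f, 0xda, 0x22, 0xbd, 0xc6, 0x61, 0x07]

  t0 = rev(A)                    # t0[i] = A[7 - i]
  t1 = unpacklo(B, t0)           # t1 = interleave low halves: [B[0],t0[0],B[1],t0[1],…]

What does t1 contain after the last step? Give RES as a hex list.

RES = [ 0xe7  0xf8  0x3f  0x33  0xda  0x36  0x22  0xa4 ]

→ t0 |f8|33|36|a4|a8|0c|66|a3|
→ t1 |e7|f8|3f|33|da|36|22|a4|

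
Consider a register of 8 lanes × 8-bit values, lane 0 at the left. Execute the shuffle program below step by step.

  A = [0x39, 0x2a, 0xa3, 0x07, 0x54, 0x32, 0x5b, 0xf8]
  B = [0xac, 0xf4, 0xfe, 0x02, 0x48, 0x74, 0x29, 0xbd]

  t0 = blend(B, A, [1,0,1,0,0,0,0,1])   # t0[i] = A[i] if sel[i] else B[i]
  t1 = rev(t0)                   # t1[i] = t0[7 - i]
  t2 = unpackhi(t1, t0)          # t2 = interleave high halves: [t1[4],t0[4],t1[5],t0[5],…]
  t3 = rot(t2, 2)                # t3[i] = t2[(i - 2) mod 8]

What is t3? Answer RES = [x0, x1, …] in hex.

t0 = [0x39, 0xf4, 0xa3, 0x02, 0x48, 0x74, 0x29, 0xf8]
t1 = [0xf8, 0x29, 0x74, 0x48, 0x02, 0xa3, 0xf4, 0x39]
t2 = [0x02, 0x48, 0xa3, 0x74, 0xf4, 0x29, 0x39, 0xf8]
t3 = [0x39, 0xf8, 0x02, 0x48, 0xa3, 0x74, 0xf4, 0x29]

RES = [0x39, 0xf8, 0x02, 0x48, 0xa3, 0x74, 0xf4, 0x29]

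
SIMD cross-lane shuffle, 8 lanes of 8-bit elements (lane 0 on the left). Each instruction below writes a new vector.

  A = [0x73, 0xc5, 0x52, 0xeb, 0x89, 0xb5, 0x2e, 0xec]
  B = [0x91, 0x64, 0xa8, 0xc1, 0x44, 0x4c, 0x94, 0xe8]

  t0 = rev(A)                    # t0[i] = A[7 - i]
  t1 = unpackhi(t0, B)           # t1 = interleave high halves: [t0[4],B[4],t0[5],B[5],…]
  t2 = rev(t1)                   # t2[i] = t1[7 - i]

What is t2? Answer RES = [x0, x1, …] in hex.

RES = [0xe8, 0x73, 0x94, 0xc5, 0x4c, 0x52, 0x44, 0xeb]

  t0: ec 2e b5 89 eb 52 c5 73
  t1: eb 44 52 4c c5 94 73 e8
  t2: e8 73 94 c5 4c 52 44 eb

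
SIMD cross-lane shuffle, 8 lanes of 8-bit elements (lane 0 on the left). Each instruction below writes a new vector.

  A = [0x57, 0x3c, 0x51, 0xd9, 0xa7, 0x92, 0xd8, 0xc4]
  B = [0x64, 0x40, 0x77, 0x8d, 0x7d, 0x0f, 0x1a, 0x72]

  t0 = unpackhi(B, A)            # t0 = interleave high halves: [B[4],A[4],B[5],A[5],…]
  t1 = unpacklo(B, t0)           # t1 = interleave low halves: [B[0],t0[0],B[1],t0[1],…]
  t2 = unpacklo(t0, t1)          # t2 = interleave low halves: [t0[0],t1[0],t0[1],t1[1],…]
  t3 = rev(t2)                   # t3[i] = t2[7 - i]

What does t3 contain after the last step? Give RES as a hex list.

RES = [0xa7, 0x92, 0x40, 0x0f, 0x7d, 0xa7, 0x64, 0x7d]

→ t0 |7d|a7|0f|92|1a|d8|72|c4|
→ t1 |64|7d|40|a7|77|0f|8d|92|
→ t2 |7d|64|a7|7d|0f|40|92|a7|
→ t3 |a7|92|40|0f|7d|a7|64|7d|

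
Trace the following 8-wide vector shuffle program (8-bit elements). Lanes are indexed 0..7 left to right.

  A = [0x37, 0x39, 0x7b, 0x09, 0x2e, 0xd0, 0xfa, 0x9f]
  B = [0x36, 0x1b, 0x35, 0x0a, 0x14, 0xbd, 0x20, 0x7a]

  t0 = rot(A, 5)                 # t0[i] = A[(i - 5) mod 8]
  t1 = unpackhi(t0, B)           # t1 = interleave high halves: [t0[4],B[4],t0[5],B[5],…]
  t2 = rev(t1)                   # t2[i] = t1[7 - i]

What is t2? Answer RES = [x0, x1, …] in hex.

t0 = [0x09, 0x2e, 0xd0, 0xfa, 0x9f, 0x37, 0x39, 0x7b]
t1 = [0x9f, 0x14, 0x37, 0xbd, 0x39, 0x20, 0x7b, 0x7a]
t2 = [0x7a, 0x7b, 0x20, 0x39, 0xbd, 0x37, 0x14, 0x9f]

RES = [0x7a, 0x7b, 0x20, 0x39, 0xbd, 0x37, 0x14, 0x9f]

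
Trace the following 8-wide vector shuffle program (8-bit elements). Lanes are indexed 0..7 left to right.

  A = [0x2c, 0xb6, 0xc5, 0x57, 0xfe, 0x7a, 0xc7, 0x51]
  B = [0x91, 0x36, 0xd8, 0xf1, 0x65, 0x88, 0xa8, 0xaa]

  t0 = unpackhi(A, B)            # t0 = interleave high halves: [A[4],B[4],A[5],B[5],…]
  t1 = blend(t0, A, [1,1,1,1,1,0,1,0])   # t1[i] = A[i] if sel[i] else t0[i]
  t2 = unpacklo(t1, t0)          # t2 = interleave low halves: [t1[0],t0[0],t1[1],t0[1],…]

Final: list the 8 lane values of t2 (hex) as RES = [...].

→ t0 |fe|65|7a|88|c7|a8|51|aa|
→ t1 |2c|b6|c5|57|fe|a8|c7|aa|
→ t2 |2c|fe|b6|65|c5|7a|57|88|

RES = [ 0x2c  0xfe  0xb6  0x65  0xc5  0x7a  0x57  0x88 ]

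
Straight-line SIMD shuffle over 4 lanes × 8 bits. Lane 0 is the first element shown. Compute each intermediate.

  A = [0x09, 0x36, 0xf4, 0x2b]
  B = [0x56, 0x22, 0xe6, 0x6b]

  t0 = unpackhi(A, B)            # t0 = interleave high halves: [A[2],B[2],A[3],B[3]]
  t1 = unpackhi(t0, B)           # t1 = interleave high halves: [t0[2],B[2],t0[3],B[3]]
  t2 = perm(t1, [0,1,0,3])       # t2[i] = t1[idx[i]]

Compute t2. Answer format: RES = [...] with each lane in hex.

t0 = [0xf4, 0xe6, 0x2b, 0x6b]
t1 = [0x2b, 0xe6, 0x6b, 0x6b]
t2 = [0x2b, 0xe6, 0x2b, 0x6b]

RES = [ 0x2b  0xe6  0x2b  0x6b ]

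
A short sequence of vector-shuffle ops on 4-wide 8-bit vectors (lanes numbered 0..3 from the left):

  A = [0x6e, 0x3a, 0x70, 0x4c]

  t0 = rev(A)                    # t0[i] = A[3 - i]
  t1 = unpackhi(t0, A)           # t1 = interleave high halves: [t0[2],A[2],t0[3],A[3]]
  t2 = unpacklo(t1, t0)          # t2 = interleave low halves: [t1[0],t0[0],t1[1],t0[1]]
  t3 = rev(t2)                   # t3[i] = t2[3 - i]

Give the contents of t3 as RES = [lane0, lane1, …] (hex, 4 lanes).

t0 = [0x4c, 0x70, 0x3a, 0x6e]
t1 = [0x3a, 0x70, 0x6e, 0x4c]
t2 = [0x3a, 0x4c, 0x70, 0x70]
t3 = [0x70, 0x70, 0x4c, 0x3a]

RES = [ 0x70  0x70  0x4c  0x3a ]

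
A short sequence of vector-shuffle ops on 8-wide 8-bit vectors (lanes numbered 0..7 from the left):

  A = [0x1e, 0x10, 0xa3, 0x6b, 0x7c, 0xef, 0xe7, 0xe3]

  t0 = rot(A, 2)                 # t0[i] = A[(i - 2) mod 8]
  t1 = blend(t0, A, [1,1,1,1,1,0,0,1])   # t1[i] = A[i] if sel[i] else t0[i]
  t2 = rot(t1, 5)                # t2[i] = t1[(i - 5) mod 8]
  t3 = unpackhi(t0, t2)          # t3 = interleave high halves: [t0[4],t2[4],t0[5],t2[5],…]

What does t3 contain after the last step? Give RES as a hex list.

RES = [0xa3, 0xe3, 0x6b, 0x1e, 0x7c, 0x10, 0xef, 0xa3]

  t0: e7 e3 1e 10 a3 6b 7c ef
  t1: 1e 10 a3 6b 7c 6b 7c e3
  t2: 6b 7c 6b 7c e3 1e 10 a3
  t3: a3 e3 6b 1e 7c 10 ef a3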